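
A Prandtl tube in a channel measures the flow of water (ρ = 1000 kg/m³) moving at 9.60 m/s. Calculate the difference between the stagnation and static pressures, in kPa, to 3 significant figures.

The dynamic pressure equals the rise in static pressure at the stagnation point: ΔP = ½ρv².
ΔP = ½·1000·9.60² = 46100 Pa.

ΔP ≈ 46.1 kPa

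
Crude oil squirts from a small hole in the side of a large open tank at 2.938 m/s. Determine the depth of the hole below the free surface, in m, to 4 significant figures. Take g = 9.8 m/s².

Torricelli: v = √(2gh), so h = v²/(2g).
h = 2.938²/(2·9.8) = 8.632/19.60 = 0.4404 m.

h ≈ 0.4404 m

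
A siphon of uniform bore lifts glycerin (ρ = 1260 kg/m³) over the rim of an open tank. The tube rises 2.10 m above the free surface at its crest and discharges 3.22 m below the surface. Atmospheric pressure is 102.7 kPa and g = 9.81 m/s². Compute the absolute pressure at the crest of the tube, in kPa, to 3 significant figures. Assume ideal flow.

From the surface to the outlet (both open to atmosphere, surface at rest): v = √(2g·h_out) = √(2·9.81·3.22) = 7.95 m/s.
Continuity keeps v the same throughout the tube; from surface to crest, P_atm + 0 = P_top + ½ρv² + ρg·h_top.
P_top = 102700 − ½·1260·7.95² − 1260·9.81·2.10 = 36900 Pa.

P_top = 36.9 kPa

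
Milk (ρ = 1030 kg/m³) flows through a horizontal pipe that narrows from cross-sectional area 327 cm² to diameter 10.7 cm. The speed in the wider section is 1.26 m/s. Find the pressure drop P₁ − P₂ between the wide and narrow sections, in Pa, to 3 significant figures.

The volume flow rate is constant, so v₂ = (A₁/A₂)v₁ = (327/89.9)·1.26 = 4.58 m/s.
With no height change, Bernoulli's equation is P₁ + ½ρv₁² = P₂ + ½ρv₂².
P₁ − P₂ = ½·1030·(4.58² − 1.26²) = ½·1030·19.4 = 9990 Pa.

ΔP ≈ 9990 Pa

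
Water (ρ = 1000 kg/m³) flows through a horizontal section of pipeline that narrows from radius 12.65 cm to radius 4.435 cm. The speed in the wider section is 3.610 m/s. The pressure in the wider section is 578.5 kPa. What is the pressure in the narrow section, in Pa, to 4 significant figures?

Continuity gives A₁v₁ = A₂v₂, so v₂ = (502.7 cm²)/(61.79 cm²) × 3.610 m/s = 29.37 m/s.
With no height change, Bernoulli's equation is P₁ + ½ρv₁² = P₂ + ½ρv₂².
P₂ = P₁ − ½ρ(v₂² − v₁²) = 578500 − ½·1000·(29.37² − 3.610²) = 578500 − 424800 = 153700 Pa.

P₂ = 153700 Pa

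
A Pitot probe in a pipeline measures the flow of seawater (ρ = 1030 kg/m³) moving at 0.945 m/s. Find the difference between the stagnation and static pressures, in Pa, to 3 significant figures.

460 Pa

Bernoulli between the free stream and the stagnation point: ½ρv² = P_stag − P_static.
ΔP = ½·1030·0.945² = 460 Pa.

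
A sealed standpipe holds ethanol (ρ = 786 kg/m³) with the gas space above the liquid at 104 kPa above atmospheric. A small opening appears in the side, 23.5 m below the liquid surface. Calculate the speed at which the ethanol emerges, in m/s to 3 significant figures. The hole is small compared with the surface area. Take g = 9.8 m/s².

Take point 1 at the surface (v₁ ≈ 0) and point 2 at the hole (at atmospheric pressure). Bernoulli: P₁ + ρg h = P_atm + ½ρv₂².
With P₁ − P_atm = 104000 Pa, v₂ = √(2gh + 2ΔP/ρ) = √(2·9.8·23.5 + 2·104000/786) = 26.9 m/s.

26.9 m/s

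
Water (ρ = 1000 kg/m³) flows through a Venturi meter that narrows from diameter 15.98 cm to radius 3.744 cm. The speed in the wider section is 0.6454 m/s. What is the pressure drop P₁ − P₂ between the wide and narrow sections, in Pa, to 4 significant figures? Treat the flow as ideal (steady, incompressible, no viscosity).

ΔP ≈ 4112 Pa

By continuity, v₂ = v₁·A₁/A₂ = 0.6454·(200.6/44.04) = 2.939 m/s.
Along the horizontal streamline, P + ½ρv² is constant.
P₁ − P₂ = ½·1000·(2.939² − 0.6454²) = ½·1000·8.223 = 4112 Pa.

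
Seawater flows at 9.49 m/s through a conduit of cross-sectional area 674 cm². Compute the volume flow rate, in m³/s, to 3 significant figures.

Q ≈ 0.640 m³/s

Q = A·v = 0.0674 m² × 9.49 m/s = 0.640 m³/s.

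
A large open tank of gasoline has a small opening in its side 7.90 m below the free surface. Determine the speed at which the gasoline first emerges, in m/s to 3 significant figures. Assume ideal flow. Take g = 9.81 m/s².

Torricelli's result v = √(2gh) gives v = √(2·9.81·7.90) = 12.4 m/s.

v ≈ 12.4 m/s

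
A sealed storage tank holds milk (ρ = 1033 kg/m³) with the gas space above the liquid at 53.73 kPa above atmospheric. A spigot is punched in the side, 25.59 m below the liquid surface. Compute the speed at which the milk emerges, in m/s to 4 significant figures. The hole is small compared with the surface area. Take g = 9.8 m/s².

Take point 1 at the surface (v₁ ≈ 0) and point 2 at the hole (at atmospheric pressure). Bernoulli: P₁ + ρg h = P_atm + ½ρv₂².
With P₁ − P_atm = 53730 Pa, v₂ = √(2gh + 2ΔP/ρ) = √(2·9.8·25.59 + 2·53730/1033) = 24.61 m/s.

24.61 m/s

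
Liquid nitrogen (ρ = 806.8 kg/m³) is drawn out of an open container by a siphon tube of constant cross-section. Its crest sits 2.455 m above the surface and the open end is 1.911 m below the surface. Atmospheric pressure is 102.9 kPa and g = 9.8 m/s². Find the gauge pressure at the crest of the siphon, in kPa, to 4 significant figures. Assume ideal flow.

Bernoulli surface→outlet gives ½v² = g·h_out, so v = √(2·9.8·1.911) = 6.120 m/s.
With constant cross-section the crest speed equals v; applying Bernoulli from the surface up to the crest, P_top = P_atm − ½ρv² − ρg·h_top.
P_top = 102900 − ½·806.8·6.120² − 806.8·9.8·2.455 = 68380 Pa. So P_gauge = P_top − P_atm = -34520 Pa.

P_gauge = -34.52 kPa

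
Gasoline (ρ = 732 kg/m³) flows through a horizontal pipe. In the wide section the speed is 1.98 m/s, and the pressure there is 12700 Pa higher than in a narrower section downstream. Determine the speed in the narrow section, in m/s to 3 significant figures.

Along the level pipe P + ½ρv² is conserved, hence v₂² = v₁² + 2(P₁ − P₂)/ρ.
v₂ = √(1.98² + 2·12700/732) = √(3.92 + 34.7) = 6.21 m/s.

v₂ ≈ 6.21 m/s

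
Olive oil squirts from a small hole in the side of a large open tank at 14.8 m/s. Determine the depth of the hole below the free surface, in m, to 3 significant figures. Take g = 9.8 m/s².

11.2 m

Torricelli: v = √(2gh), so h = v²/(2g).
h = 14.8²/(2·9.8) = 219/19.60 = 11.2 m.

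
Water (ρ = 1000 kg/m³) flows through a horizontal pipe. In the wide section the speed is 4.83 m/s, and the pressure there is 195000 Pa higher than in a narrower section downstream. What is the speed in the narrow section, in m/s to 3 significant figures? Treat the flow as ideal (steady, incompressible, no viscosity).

20.3 m/s

With h₁ = h₂, rearranging Bernoulli gives v₂ = √(v₁² + 2ΔP/ρ).
v₂ = √(4.83² + 2·195000/1000) = √(23.3 + 390) = 20.3 m/s.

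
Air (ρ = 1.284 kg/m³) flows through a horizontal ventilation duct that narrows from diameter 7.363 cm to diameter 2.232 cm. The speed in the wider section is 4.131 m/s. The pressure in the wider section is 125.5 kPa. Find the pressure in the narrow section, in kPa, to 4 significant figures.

By continuity, v₂ = v₁·A₁/A₂ = 4.131·(42.58/3.913) = 44.95 m/s.
Bernoulli (h₁ = h₂): P₁ − P₂ = ½ρ(v₂² − v₁²).
P₂ = P₁ − ½ρ(v₂² − v₁²) = 125500 − ½·1.284·(44.95² − 4.131²) = 125500 − 1286 = 124200 Pa.

P₂ = 124.2 kPa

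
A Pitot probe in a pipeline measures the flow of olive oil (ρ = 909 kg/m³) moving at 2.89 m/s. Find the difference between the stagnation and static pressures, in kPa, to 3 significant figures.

ΔP ≈ 3.80 kPa

Bernoulli between the free stream and the stagnation point: ½ρv² = P_stag − P_static.
ΔP = ½·909·2.89² = 3800 Pa.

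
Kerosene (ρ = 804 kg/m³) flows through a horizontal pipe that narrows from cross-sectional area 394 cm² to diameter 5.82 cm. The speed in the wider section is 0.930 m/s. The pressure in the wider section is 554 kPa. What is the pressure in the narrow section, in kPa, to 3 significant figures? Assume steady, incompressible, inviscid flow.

By continuity, v₂ = v₁·A₁/A₂ = 0.930·(394/26.6) = 13.8 m/s.
Along the horizontal streamline, P + ½ρv² is constant.
P₂ = P₁ − ½ρ(v₂² − v₁²) = 554000 − ½·804·(13.8² − 0.930²) = 554000 − 75900 = 478000 Pa.

P₂ = 478 kPa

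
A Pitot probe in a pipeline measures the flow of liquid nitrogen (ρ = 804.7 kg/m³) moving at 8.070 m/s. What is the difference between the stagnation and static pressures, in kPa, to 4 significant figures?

Bernoulli between the free stream and the stagnation point: ½ρv² = P_stag − P_static.
ΔP = ½·804.7·8.070² = 26200 Pa.

ΔP ≈ 26.20 kPa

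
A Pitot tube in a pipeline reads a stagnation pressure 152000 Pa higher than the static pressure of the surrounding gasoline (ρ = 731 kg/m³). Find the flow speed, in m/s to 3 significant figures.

The dynamic pressure equals the rise in static pressure at the stagnation point: ΔP = ½ρv².
v = √(2ΔP/ρ) = √(2·152000/731) = 20.4 m/s.

20.4 m/s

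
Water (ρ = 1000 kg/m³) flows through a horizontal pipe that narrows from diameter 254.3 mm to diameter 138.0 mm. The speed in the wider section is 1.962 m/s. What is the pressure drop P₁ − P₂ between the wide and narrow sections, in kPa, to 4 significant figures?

ΔP = 20.27 kPa

Continuity gives A₁v₁ = A₂v₂, so v₂ = (507.9 cm²)/(149.6 cm²) × 1.962 m/s = 6.662 m/s.
Along the horizontal streamline, P + ½ρv² is constant.
P₁ − P₂ = ½·1000·(6.662² − 1.962²) = ½·1000·40.54 = 20270 Pa.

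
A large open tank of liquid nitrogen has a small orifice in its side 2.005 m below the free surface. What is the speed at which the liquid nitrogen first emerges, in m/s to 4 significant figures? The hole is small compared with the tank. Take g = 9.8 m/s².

v ≈ 6.269 m/s

Bernoulli from surface to hole (P equal, v_surface ≈ 0): v = √(2gh) = √(2×9.8×2.005) = 6.269 m/s.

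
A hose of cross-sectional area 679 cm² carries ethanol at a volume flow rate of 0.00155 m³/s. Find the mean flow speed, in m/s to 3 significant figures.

Q = 0.00155 m³/s = 0.00155 m³/s.
v = Q/A = 0.00155 / 0.0679 = 0.0228 m/s.

v = 0.0228 m/s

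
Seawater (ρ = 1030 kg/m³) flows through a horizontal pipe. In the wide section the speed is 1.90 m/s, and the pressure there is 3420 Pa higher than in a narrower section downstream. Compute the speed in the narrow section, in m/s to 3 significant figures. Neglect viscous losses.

With h₁ = h₂, rearranging Bernoulli gives v₂ = √(v₁² + 2ΔP/ρ).
v₂ = √(1.90² + 2·3420/1030) = √(3.61 + 6.64) = 3.20 m/s.

v₂ ≈ 3.20 m/s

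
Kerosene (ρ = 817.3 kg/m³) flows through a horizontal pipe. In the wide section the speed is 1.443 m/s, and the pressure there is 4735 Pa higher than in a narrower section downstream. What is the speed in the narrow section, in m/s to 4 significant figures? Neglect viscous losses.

Along the level pipe P + ½ρv² is conserved, hence v₂² = v₁² + 2(P₁ − P₂)/ρ.
v₂ = √(1.443² + 2·4735/817.3) = √(2.082 + 11.59) = 3.697 m/s.

3.697 m/s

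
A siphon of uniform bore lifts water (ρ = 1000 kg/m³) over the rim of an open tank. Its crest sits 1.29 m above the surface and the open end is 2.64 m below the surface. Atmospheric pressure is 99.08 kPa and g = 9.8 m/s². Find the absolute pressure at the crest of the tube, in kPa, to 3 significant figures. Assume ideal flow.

P_top ≈ 60.6 kPa

From the surface to the outlet (both open to atmosphere, surface at rest): v = √(2g·h_out) = √(2·9.8·2.64) = 7.19 m/s.
With constant cross-section the crest speed equals v; applying Bernoulli from the surface up to the crest, P_top = P_atm − ½ρv² − ρg·h_top.
P_top = 99080 − ½·1000·7.19² − 1000·9.8·1.29 = 60600 Pa.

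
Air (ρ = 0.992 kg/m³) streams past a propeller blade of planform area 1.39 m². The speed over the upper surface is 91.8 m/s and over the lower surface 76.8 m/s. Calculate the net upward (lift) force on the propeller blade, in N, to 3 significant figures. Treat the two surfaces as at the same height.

F ≈ 1740 N

The faster flow above has the lower pressure; Bernoulli (same height) gives ΔP = ½ρ(v_up² − v_low²).
ΔP = ½·0.992·(91.8² − 76.8²) = 1250 Pa.
Lift = ΔP · A = 1250 × 1.39 = 1740 N.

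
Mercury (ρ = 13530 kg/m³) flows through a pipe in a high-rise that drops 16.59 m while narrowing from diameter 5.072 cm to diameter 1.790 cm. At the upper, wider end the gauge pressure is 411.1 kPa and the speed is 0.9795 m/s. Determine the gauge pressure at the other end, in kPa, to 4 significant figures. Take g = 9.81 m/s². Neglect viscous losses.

Mass conservation (A₁v₁ = A₂v₂) gives v₂ = 0.9795 × 20.20/2.516 = 7.864 m/s.
Bernoulli: P₁ + ½ρv₁² + ρg h₁ = P₂ + ½ρv₂² + ρg h₂, so P₂ = P₁ + ½ρ(v₁² − v₂²) − ρg(h₂ − h₁).
P₂ = 411100 + ½·13530·(0.9795² − 7.864²) − 13530·9.81·(−16.59) = 411100 + (-411900) − (-2202000) = 2201000 Pa.

2201 kPa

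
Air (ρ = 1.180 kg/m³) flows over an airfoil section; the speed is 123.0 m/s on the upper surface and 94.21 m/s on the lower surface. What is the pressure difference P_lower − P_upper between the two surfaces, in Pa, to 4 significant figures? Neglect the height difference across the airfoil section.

ΔP = 3690 Pa

The pressure is lower where the speed is higher: ΔP = ½ρ(v_up² − v_low²).
ΔP = ½·1.180·(123.0² − 94.21²) = 3690 Pa.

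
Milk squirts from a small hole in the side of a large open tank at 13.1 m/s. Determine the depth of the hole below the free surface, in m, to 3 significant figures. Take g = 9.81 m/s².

8.75 m

Inverting v = √(2gh) gives h = v² / 2g.
h = 13.1²/(2·9.81) = 172/19.62 = 8.75 m.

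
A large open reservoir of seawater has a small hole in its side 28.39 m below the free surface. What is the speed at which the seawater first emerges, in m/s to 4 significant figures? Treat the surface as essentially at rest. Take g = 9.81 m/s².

The surface is effectively still and both ends are open, so ½v² = gh and v = √(2·9.81·28.39) = 23.60 m/s.

23.60 m/s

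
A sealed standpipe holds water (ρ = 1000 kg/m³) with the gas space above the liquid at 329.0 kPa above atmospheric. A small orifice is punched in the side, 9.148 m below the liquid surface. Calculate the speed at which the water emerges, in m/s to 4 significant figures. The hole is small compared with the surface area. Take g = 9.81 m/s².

28.94 m/s

Take point 1 at the surface (v₁ ≈ 0) and point 2 at the hole (at atmospheric pressure). Bernoulli: P₁ + ρg h = P_atm + ½ρv₂².
With P₁ − P_atm = 329000 Pa, v₂ = √(2gh + 2ΔP/ρ) = √(2·9.81·9.148 + 2·329000/1000) = 28.94 m/s.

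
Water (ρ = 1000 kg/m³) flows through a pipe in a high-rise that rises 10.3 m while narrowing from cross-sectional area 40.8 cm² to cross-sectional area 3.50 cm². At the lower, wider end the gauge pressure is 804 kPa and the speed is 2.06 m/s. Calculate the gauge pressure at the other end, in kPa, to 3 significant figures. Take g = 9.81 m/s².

P₂ = 417 kPa

By continuity, v₂ = v₁·A₁/A₂ = 2.06·(40.8/3.50) = 24.0 m/s.
Bernoulli: P₁ + ½ρv₁² + ρg h₁ = P₂ + ½ρv₂² + ρg h₂, so P₂ = P₁ + ½ρ(v₁² − v₂²) − ρg(h₂ − h₁).
P₂ = 804000 + ½·1000·(2.06² − 24.0²) − 1000·9.81·(+10.3) = 804000 + (-286000) − (101000) = 417000 Pa.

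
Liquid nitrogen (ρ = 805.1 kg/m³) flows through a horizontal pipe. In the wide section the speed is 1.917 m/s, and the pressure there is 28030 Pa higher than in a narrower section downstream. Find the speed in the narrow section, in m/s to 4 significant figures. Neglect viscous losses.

v₂ ≈ 8.562 m/s

Horizontal Bernoulli: P₁ + ½ρv₁² = P₂ + ½ρv₂², so v₂² = v₁² + 2(P₁ − P₂)/ρ.
v₂ = √(1.917² + 2·28030/805.1) = √(3.675 + 69.63) = 8.562 m/s.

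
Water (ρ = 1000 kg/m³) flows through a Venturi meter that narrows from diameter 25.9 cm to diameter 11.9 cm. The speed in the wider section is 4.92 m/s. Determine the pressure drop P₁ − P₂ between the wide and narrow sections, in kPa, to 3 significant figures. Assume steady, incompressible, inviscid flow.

ΔP = 259 kPa

The volume flow rate is constant, so v₂ = (A₁/A₂)v₁ = (527/111)·4.92 = 23.3 m/s.
The pipe is horizontal, so Bernoulli reduces to P₁ + ½ρv₁² = P₂ + ½ρv₂².
P₁ − P₂ = ½·1000·(23.3² − 4.92²) = ½·1000·519 = 259000 Pa.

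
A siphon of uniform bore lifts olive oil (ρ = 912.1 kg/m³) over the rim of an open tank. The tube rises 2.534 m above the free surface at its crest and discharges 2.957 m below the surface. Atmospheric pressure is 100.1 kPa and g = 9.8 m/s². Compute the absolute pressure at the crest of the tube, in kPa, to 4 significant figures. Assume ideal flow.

P_top ≈ 51.02 kPa

The outlet speed comes from Torricelli: v = √(2g·2.957) = 7.613 m/s.
Continuity keeps v the same throughout the tube; from surface to crest, P_atm + 0 = P_top + ½ρv² + ρg·h_top.
P_top = 100100 − ½·912.1·7.613² − 912.1·9.8·2.534 = 51020 Pa.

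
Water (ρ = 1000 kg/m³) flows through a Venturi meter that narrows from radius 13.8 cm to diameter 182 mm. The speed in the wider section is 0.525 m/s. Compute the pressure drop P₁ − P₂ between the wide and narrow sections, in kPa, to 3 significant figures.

By continuity, v₂ = v₁·A₁/A₂ = 0.525·(598/260) = 1.21 m/s.
With no height change, Bernoulli's equation is P₁ + ½ρv₁² = P₂ + ½ρv₂².
P₁ − P₂ = ½·1000·(1.21² − 0.525²) = ½·1000·1.18 = 591 Pa.

ΔP = 0.591 kPa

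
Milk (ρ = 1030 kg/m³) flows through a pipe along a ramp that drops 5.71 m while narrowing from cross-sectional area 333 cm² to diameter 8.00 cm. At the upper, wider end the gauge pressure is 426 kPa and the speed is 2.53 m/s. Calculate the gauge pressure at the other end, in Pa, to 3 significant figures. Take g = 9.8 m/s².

P₂ = 342000 Pa

By continuity, v₂ = v₁·A₁/A₂ = 2.53·(333/50.3) = 16.8 m/s.
Energy conservation along the streamline gives P₂ = P₁ − ½ρ(v₂² − v₁²) − ρg(h₂ − h₁).
P₂ = 426000 + ½·1030·(2.53² − 16.8²) − 1030·9.8·(−5.71) = 426000 + (-141000) − (-57600) = 342000 Pa.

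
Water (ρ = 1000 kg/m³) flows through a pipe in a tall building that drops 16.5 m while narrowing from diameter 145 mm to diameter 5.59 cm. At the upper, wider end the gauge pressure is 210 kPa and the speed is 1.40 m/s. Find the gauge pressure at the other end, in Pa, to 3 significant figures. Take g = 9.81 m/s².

Mass conservation (A₁v₁ = A₂v₂) gives v₂ = 1.40 × 165/24.5 = 9.42 m/s.
Applying Bernoulli between the two ends and solving for P₂: P₂ = P₁ + ½ρ(v₁² − v₂²) − ρgΔh.
P₂ = 210000 + ½·1000·(1.40² − 9.42²) − 1000·9.81·(−16.5) = 210000 + (-43400) − (-162000) = 328000 Pa.

328000 Pa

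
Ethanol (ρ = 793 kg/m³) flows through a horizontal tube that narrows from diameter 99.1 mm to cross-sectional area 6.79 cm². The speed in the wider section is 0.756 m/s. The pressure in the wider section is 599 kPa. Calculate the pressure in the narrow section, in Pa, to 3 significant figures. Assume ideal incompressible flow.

P₂ ≈ 570000 Pa

Mass conservation (A₁v₁ = A₂v₂) gives v₂ = 0.756 × 77.1/6.79 = 8.59 m/s.
Bernoulli (h₁ = h₂): P₁ − P₂ = ½ρ(v₂² − v₁²).
P₂ = P₁ − ½ρ(v₂² − v₁²) = 599000 − ½·793·(8.59² − 0.756²) = 599000 − 29000 = 570000 Pa.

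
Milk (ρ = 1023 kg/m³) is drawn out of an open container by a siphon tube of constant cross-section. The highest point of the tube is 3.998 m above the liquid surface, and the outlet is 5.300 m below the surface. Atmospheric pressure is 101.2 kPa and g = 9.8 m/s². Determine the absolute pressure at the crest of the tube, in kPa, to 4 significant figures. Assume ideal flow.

P_top ≈ 7.984 kPa

The outlet speed comes from Torricelli: v = √(2g·5.300) = 10.19 m/s.
Continuity keeps v the same throughout the tube; from surface to crest, P_atm + 0 = P_top + ½ρv² + ρg·h_top.
P_top = 101200 − ½·1023·10.19² − 1023·9.8·3.998 = 7984 Pa.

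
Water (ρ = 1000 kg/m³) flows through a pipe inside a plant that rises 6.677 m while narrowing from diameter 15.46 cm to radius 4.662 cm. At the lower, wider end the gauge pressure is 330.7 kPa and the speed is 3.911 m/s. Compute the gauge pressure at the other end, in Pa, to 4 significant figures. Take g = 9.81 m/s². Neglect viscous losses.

P₂ = 215000 Pa

Mass conservation (A₁v₁ = A₂v₂) gives v₂ = 3.911 × 187.7/68.28 = 10.75 m/s.
Energy conservation along the streamline gives P₂ = P₁ − ½ρ(v₂² − v₁²) − ρg(h₂ − h₁).
P₂ = 330700 + ½·1000·(3.911² − 10.75²) − 1000·9.81·(+6.677) = 330700 + (-50160) − (65500) = 215000 Pa.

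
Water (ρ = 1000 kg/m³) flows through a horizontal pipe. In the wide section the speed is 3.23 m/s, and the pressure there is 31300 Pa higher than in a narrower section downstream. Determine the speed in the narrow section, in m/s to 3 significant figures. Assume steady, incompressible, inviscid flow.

With h₁ = h₂, rearranging Bernoulli gives v₂ = √(v₁² + 2ΔP/ρ).
v₂ = √(3.23² + 2·31300/1000) = √(10.4 + 62.6) = 8.55 m/s.

v₂ = 8.55 m/s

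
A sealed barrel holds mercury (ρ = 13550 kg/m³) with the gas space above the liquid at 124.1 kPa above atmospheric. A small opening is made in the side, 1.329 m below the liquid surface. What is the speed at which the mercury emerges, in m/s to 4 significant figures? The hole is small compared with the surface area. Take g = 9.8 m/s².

Take point 1 at the surface (v₁ ≈ 0) and point 2 at the hole (at atmospheric pressure). Bernoulli: P₁ + ρg h = P_atm + ½ρv₂².
With P₁ − P_atm = 124100 Pa, v₂ = √(2gh + 2ΔP/ρ) = √(2·9.8·1.329 + 2·124100/13550) = 6.661 m/s.

v ≈ 6.661 m/s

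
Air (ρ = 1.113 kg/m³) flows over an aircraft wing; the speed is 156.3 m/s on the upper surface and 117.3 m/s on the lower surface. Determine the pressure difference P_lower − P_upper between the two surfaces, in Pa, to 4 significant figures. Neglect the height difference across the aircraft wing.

With negligible Δh, P + ½ρv² is constant, so P_low − P_up = ½ρ(v_up² − v_low²).
ΔP = ½·1.113·(156.3² − 117.3²) = 5938 Pa.

ΔP = 5938 Pa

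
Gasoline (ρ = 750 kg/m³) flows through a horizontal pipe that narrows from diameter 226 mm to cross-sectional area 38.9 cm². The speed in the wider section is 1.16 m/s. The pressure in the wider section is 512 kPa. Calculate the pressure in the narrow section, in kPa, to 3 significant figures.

Mass conservation (A₁v₁ = A₂v₂) gives v₂ = 1.16 × 401/38.9 = 12.0 m/s.
The pipe is horizontal, so Bernoulli reduces to P₁ + ½ρv₁² = P₂ + ½ρv₂².
P₂ = P₁ − ½ρ(v₂² − v₁²) = 512000 − ½·750·(12.0² − 1.16²) = 512000 − 53200 = 459000 Pa.

P₂ ≈ 459 kPa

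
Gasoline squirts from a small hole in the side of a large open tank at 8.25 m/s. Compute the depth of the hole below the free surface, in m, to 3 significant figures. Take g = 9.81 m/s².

3.47 m

For a small hole in a large open tank, ½v² = gh, giving h = v²/(2g).
h = 8.25²/(2·9.81) = 68.1/19.62 = 3.47 m.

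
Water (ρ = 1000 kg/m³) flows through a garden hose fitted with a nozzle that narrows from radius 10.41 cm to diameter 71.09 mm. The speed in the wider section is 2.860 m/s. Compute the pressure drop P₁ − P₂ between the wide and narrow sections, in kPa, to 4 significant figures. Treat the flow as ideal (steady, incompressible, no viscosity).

Continuity gives A₁v₁ = A₂v₂, so v₂ = (340.4 cm²)/(39.69 cm²) × 2.860 m/s = 24.53 m/s.
Along the horizontal streamline, P + ½ρv² is constant.
P₁ − P₂ = ½·1000·(24.53² − 2.860²) = ½·1000·593.6 = 296800 Pa.

296.8 kPa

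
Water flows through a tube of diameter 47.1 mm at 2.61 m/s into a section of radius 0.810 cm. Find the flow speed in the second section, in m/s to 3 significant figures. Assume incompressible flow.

Continuity gives A₁v₁ = A₂v₂, so v₂ = (17.4 cm²)/(2.06 cm²) × 2.61 m/s = 22.1 m/s.

v₂ ≈ 22.1 m/s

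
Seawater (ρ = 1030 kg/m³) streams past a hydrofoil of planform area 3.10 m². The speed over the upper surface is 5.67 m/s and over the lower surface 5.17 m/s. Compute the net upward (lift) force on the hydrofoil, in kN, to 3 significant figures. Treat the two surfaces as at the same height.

From P + ½ρv² = const at equal height, P_low − P_up = ½ρ(v_up² − v_low²).
ΔP = ½·1030·(5.67² − 5.17²) = 2790 Pa.
Lift = ΔP · A = 2790 × 3.10 = 8650 N.

8.65 kN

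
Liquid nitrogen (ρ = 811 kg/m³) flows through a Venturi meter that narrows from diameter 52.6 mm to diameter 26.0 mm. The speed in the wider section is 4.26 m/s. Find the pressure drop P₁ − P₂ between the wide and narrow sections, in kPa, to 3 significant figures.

Continuity gives A₁v₁ = A₂v₂, so v₂ = (21.7 cm²)/(5.31 cm²) × 4.26 m/s = 17.4 m/s.
The pipe is horizontal, so Bernoulli reduces to P₁ + ½ρv₁² = P₂ + ½ρv₂².
P₁ − P₂ = ½·811·(17.4² − 4.26²) = ½·811·286 = 116000 Pa.

ΔP ≈ 116 kPa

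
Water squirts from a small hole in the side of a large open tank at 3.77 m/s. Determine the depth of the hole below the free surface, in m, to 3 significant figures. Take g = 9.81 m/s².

h ≈ 0.724 m

Inverting v = √(2gh) gives h = v² / 2g.
h = 3.77²/(2·9.81) = 14.2/19.62 = 0.724 m.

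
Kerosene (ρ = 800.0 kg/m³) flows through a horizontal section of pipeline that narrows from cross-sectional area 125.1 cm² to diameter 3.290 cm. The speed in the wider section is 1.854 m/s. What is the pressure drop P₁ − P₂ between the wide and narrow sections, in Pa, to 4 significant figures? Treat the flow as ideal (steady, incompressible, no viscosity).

Continuity gives A₁v₁ = A₂v₂, so v₂ = (125.1 cm²)/(8.501 cm²) × 1.854 m/s = 27.28 m/s.
The pipe is horizontal, so Bernoulli reduces to P₁ + ½ρv₁² = P₂ + ½ρv₂².
P₁ − P₂ = ½·800.0·(27.28² − 1.854²) = ½·800.0·740.9 = 296400 Pa.

ΔP ≈ 296400 Pa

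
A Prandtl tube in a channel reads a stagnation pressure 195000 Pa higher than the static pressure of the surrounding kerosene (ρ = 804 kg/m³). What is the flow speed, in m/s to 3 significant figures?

At the stagnation point the flow is brought to rest, so Bernoulli gives P_stag − P_static = ½ρv².
v = √(2ΔP/ρ) = √(2·195000/804) = 22.0 m/s.

v = 22.0 m/s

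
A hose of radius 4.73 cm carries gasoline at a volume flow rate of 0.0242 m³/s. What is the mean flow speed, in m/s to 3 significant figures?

v = 3.44 m/s

Q = 0.0242 m³/s = 0.0242 m³/s.
v = Q/A = 0.0242 / 0.00703 = 3.44 m/s.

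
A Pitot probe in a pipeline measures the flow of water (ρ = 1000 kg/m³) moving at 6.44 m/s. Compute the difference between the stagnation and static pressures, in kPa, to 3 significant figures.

Bernoulli between the free stream and the stagnation point: ½ρv² = P_stag − P_static.
ΔP = ½·1000·6.44² = 20700 Pa.

ΔP ≈ 20.7 kPa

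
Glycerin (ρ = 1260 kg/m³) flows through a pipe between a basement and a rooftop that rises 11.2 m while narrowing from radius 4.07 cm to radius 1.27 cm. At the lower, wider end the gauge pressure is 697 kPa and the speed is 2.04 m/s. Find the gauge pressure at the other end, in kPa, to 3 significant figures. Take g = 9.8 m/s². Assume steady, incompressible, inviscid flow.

P₂ ≈ 285 kPa

Continuity gives A₁v₁ = A₂v₂, so v₂ = (52.0 cm²)/(5.07 cm²) × 2.04 m/s = 21.0 m/s.
Energy conservation along the streamline gives P₂ = P₁ − ½ρ(v₂² − v₁²) − ρg(h₂ − h₁).
P₂ = 697000 + ½·1260·(2.04² − 21.0²) − 1260·9.8·(+11.2) = 697000 + (-274000) − (138000) = 285000 Pa.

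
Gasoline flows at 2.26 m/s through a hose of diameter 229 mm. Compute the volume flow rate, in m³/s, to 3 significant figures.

0.0931 m³/s

Q = A·v = 0.0412 m² × 2.26 m/s = 0.0931 m³/s.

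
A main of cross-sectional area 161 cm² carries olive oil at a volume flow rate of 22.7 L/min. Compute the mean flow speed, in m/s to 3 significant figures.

0.0235 m/s

Q = 22.7 L/min = 0.000378 m³/s.
v = Q/A = 0.000378 / 0.0161 = 0.0235 m/s.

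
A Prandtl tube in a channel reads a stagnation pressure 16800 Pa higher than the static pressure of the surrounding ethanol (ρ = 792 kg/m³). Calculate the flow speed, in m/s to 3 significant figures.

The dynamic pressure equals the rise in static pressure at the stagnation point: ΔP = ½ρv².
v = √(2ΔP/ρ) = √(2·16800/792) = 6.51 m/s.

v = 6.51 m/s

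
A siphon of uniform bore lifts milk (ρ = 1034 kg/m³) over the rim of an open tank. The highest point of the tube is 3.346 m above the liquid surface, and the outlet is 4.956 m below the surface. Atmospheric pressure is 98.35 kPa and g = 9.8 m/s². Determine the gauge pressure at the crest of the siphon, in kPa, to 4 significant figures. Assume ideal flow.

The outlet speed comes from Torricelli: v = √(2g·4.956) = 9.856 m/s.
Continuity keeps v the same throughout the tube; from surface to crest, P_atm + 0 = P_top + ½ρv² + ρg·h_top.
P_top = 98350 − ½·1034·9.856² − 1034·9.8·3.346 = 14220 Pa. So P_gauge = P_top − P_atm = -84130 Pa.

-84.13 kPa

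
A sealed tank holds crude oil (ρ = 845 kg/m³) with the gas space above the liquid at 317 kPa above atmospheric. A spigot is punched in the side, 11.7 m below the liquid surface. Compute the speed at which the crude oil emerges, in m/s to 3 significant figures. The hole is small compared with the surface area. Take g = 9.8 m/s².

Take point 1 at the surface (v₁ ≈ 0) and point 2 at the hole (at atmospheric pressure). Bernoulli: P₁ + ρg h = P_atm + ½ρv₂².
With P₁ − P_atm = 317000 Pa, v₂ = √(2gh + 2ΔP/ρ) = √(2·9.8·11.7 + 2·317000/845) = 31.3 m/s.

v = 31.3 m/s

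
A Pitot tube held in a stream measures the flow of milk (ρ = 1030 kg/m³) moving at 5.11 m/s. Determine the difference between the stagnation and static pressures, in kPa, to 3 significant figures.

Bernoulli between the free stream and the stagnation point: ½ρv² = P_stag − P_static.
ΔP = ½·1030·5.11² = 13400 Pa.

ΔP ≈ 13.4 kPa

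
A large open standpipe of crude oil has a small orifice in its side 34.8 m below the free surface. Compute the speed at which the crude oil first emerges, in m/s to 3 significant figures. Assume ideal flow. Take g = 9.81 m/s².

v = 26.1 m/s

Bernoulli from surface to hole (P equal, v_surface ≈ 0): v = √(2gh) = √(2×9.81×34.8) = 26.1 m/s.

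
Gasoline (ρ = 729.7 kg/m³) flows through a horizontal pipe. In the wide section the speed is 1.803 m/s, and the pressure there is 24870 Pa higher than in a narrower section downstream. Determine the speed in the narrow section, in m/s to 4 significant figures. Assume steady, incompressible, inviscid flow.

v₂ = 8.451 m/s

With h₁ = h₂, rearranging Bernoulli gives v₂ = √(v₁² + 2ΔP/ρ).
v₂ = √(1.803² + 2·24870/729.7) = √(3.251 + 68.16) = 8.451 m/s.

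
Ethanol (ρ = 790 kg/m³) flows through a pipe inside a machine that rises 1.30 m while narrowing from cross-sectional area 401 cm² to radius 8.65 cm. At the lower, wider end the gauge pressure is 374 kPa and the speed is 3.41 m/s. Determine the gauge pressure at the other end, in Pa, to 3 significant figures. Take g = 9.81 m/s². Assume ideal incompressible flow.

355000 Pa

Continuity gives A₁v₁ = A₂v₂, so v₂ = (401 cm²)/(235 cm²) × 3.41 m/s = 5.82 m/s.
Energy conservation along the streamline gives P₂ = P₁ − ½ρ(v₂² − v₁²) − ρg(h₂ − h₁).
P₂ = 374000 + ½·790·(3.41² − 5.82²) − 790·9.81·(+1.30) = 374000 + (-8770) − (10100) = 355000 Pa.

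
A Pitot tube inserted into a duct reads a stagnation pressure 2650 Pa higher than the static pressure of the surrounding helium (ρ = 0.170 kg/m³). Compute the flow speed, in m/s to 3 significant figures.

At the stagnation point the flow is brought to rest, so Bernoulli gives P_stag − P_static = ½ρv².
v = √(2ΔP/ρ) = √(2·2650/0.170) = 177 m/s.

v = 177 m/s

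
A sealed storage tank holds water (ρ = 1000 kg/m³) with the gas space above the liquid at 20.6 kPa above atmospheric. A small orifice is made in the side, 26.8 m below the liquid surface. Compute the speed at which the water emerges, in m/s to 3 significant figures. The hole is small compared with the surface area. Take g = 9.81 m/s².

23.8 m/s

Take point 1 at the surface (v₁ ≈ 0) and point 2 at the hole (at atmospheric pressure). Bernoulli: P₁ + ρg h = P_atm + ½ρv₂².
With P₁ − P_atm = 20600 Pa, v₂ = √(2gh + 2ΔP/ρ) = √(2·9.81·26.8 + 2·20600/1000) = 23.8 m/s.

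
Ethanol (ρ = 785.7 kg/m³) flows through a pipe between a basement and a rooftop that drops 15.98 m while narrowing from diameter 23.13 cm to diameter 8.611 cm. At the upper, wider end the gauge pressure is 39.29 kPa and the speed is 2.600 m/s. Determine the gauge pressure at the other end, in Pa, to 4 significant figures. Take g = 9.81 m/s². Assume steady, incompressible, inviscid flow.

P₂ = 26870 Pa

The volume flow rate is constant, so v₂ = (A₁/A₂)v₁ = (420.2/58.24)·2.600 = 18.76 m/s.
Applying Bernoulli between the two ends and solving for P₂: P₂ = P₁ + ½ρ(v₁² − v₂²) − ρgΔh.
P₂ = 39290 + ½·785.7·(2.600² − 18.76²) − 785.7·9.81·(−15.98) = 39290 + (-135600) − (-123200) = 26870 Pa.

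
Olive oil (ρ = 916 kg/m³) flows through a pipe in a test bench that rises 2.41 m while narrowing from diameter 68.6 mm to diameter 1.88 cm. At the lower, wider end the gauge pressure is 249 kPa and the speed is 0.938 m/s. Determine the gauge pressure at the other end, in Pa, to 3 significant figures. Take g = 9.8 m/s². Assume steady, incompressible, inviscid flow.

P₂ = 156000 Pa

By continuity, v₂ = v₁·A₁/A₂ = 0.938·(37.0/2.78) = 12.5 m/s.
Applying Bernoulli between the two ends and solving for P₂: P₂ = P₁ + ½ρ(v₁² − v₂²) − ρgΔh.
P₂ = 249000 + ½·916·(0.938² − 12.5²) − 916·9.8·(+2.41) = 249000 + (-71000) − (21600) = 156000 Pa.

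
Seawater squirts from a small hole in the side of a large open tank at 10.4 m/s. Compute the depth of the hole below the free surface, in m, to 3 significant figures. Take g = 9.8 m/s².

Inverting v = √(2gh) gives h = v² / 2g.
h = 10.4²/(2·9.8) = 108/19.60 = 5.52 m.

5.52 m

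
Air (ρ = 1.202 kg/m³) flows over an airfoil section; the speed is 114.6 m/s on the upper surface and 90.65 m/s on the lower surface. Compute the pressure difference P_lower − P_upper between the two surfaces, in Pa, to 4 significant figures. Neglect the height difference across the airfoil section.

ΔP = 2954 Pa

The pressure is lower where the speed is higher: ΔP = ½ρ(v_up² − v_low²).
ΔP = ½·1.202·(114.6² − 90.65²) = 2954 Pa.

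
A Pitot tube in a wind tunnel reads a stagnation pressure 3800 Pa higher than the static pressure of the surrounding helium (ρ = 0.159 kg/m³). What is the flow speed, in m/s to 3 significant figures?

v ≈ 219 m/s

Bernoulli between the free stream and the stagnation point: ½ρv² = P_stag − P_static.
v = √(2ΔP/ρ) = √(2·3800/0.159) = 219 m/s.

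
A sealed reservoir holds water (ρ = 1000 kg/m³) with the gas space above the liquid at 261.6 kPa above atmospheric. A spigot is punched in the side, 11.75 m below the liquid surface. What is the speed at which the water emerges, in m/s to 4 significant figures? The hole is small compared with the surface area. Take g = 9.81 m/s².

v ≈ 27.45 m/s

Take point 1 at the surface (v₁ ≈ 0) and point 2 at the hole (at atmospheric pressure). Bernoulli: P₁ + ρg h = P_atm + ½ρv₂².
With P₁ − P_atm = 261600 Pa, v₂ = √(2gh + 2ΔP/ρ) = √(2·9.81·11.75 + 2·261600/1000) = 27.45 m/s.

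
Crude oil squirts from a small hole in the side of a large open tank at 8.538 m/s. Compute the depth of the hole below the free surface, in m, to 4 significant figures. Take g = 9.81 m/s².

h = 3.715 m

Torricelli: v = √(2gh), so h = v²/(2g).
h = 8.538²/(2·9.81) = 72.90/19.62 = 3.715 m.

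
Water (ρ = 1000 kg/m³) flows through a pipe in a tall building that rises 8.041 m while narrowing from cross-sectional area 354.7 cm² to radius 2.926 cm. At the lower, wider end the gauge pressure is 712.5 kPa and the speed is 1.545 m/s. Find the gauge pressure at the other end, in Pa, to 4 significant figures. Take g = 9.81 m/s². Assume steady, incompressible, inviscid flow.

P₂ = 427200 Pa

Continuity gives A₁v₁ = A₂v₂, so v₂ = (354.7 cm²)/(26.90 cm²) × 1.545 m/s = 20.37 m/s.
Applying Bernoulli between the two ends and solving for P₂: P₂ = P₁ + ½ρ(v₁² − v₂²) − ρgΔh.
P₂ = 712500 + ½·1000·(1.545² − 20.37²) − 1000·9.81·(+8.041) = 712500 + (-206400) − (78880) = 427200 Pa.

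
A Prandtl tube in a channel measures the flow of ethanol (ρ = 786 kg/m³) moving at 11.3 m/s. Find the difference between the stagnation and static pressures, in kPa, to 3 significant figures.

ΔP ≈ 50.2 kPa

Bernoulli between the free stream and the stagnation point: ½ρv² = P_stag − P_static.
ΔP = ½·786·11.3² = 50200 Pa.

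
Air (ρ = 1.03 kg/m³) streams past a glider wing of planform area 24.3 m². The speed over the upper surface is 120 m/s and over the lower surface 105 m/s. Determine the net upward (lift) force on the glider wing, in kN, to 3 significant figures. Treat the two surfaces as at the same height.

F = 42.2 kN

The faster flow above has the lower pressure; Bernoulli (same height) gives ΔP = ½ρ(v_up² − v_low²).
ΔP = ½·1.03·(120² − 105²) = 1740 Pa.
Lift = ΔP · A = 1740 × 24.3 = 42200 N.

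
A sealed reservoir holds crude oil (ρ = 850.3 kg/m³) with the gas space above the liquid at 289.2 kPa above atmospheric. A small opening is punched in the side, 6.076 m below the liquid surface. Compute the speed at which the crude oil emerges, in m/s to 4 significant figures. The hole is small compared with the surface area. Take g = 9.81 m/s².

28.27 m/s

Take point 1 at the surface (v₁ ≈ 0) and point 2 at the hole (at atmospheric pressure). Bernoulli: P₁ + ρg h = P_atm + ½ρv₂².
With P₁ − P_atm = 289200 Pa, v₂ = √(2gh + 2ΔP/ρ) = √(2·9.81·6.076 + 2·289200/850.3) = 28.27 m/s.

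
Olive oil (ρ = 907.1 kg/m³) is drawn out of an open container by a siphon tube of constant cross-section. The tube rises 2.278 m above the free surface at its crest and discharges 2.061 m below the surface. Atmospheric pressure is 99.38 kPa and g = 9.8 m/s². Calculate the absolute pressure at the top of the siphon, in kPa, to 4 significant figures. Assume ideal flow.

From the surface to the outlet (both open to atmosphere, surface at rest): v = √(2g·h_out) = √(2·9.8·2.061) = 6.356 m/s.
Continuity keeps v the same throughout the tube; from surface to crest, P_atm + 0 = P_top + ½ρv² + ρg·h_top.
P_top = 99380 − ½·907.1·6.356² − 907.1·9.8·2.278 = 60810 Pa.

P_top ≈ 60.81 kPa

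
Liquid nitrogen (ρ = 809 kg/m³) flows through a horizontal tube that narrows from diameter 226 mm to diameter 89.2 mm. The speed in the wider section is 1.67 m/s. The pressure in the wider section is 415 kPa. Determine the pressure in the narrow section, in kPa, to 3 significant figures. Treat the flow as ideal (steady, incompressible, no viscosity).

P₂ ≈ 370 kPa

Continuity gives A₁v₁ = A₂v₂, so v₂ = (401 cm²)/(62.5 cm²) × 1.67 m/s = 10.7 m/s.
The pipe is horizontal, so Bernoulli reduces to P₁ + ½ρv₁² = P₂ + ½ρv₂².
P₂ = P₁ − ½ρ(v₂² − v₁²) = 415000 − ½·809·(10.7² − 1.67²) = 415000 − 45400 = 370000 Pa.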